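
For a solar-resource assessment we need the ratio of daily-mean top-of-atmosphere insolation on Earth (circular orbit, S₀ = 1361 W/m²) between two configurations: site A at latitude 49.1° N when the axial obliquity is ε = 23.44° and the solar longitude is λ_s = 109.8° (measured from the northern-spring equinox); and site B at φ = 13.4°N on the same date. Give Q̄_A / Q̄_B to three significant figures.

— Configuration A (φ=+49.1°):
Solar declination: sin δ = sin ε · sin λ_s = sin 23.44° × sin 109.8° = 0.37427, so δ = +21.979°.
cos H₀ = −tan(+49.1°) tan(+21.979°) = -0.4659, H₀ = 2.0555 rad.
Bracket: H₀ sin φ sin δ + cos φ cos δ sin H₀ = 2.0555×0.75585×0.37427 + 0.65474×0.92732×0.88482 = 0.581484 + 0.537222 = 1.118706.
Q̄ = (S₀/π) × [bracket] = (1361/π) × 1.118706 = 484.65 W/m².
— Configuration B (φ=+13.4°):
cos H₀ = −tan(+13.4°) tan(+21.979°) = -0.0962, H₀ = 1.6671 rad.
Bracket: H₀ sin φ sin δ + cos φ cos δ sin H₀ = 1.6671×0.23175×0.37427 + 0.97278×0.92732×0.99537 = 0.144599 + 0.897902 = 1.042501.
Q̄ = (S₀/π) × [bracket] = (1361/π) × 1.042501 = 451.63 W/m².
Ratio Q̄_A / Q̄_B = 484.65 / 451.63 = 1.073.

Q̄_A / Q̄_B ≈ 1.07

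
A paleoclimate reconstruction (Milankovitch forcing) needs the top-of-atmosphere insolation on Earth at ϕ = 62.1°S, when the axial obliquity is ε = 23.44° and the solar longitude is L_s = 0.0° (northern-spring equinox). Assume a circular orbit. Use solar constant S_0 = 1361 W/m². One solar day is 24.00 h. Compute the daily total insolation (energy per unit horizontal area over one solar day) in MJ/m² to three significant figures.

Solar declination: sin δ = sin ε · sin L_s = sin 23.44° × sin 0.0° = 0.00000, so δ = +0.000°.
cos h₀ = −tan(-62.1°) tan(+0.000°) = 0.0000, h₀ = 1.5708 rad.
Bracket: h₀ sin ϕ sin δ + cos ϕ cos δ sin h₀ = 1.5708×-0.88377×0.00000 + 0.46793×1.00000×1.00000 = -0.000000 + 0.467930 = 0.467930.
Q̄ = (S_0/π) × [bracket] = (1361/π) × 0.467930 = 202.72 W/m².
Daily total = Q̄ × 24.00 h × 3600 s/h = 202.72 × 24.00 × 3600 / 10⁶ = 17.52 MJ/m².

17.5 MJ/m²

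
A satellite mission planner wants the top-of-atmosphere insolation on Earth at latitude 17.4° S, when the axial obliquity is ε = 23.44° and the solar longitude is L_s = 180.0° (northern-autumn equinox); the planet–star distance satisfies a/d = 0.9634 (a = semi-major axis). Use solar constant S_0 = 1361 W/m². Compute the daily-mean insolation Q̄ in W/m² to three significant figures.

Q̄ ≈ 384 W/m²

Solar declination: sin δ = sin ε · sin L_s = sin 23.44° × sin 180.0° = 0.00000, so δ = +0.000°.
cos h₀ = −tan(-17.4°) tan(+0.000°) = 0.0000, h₀ = 1.5708 rad.
Bracket: h₀ sin ϕ sin δ + cos ϕ cos δ sin h₀ = 1.5708×-0.29904×0.00000 + 0.95424×1.00000×1.00000 = -0.000000 + 0.954240 = 0.954240.
Inverse-square distance factor (a/d)² = 0.9634² = 0.928140.
Q̄ = (S_0/π) × 0.928140 × [bracket] = (1361/π) × 0.928140 × 0.954240 = 383.7 W/m².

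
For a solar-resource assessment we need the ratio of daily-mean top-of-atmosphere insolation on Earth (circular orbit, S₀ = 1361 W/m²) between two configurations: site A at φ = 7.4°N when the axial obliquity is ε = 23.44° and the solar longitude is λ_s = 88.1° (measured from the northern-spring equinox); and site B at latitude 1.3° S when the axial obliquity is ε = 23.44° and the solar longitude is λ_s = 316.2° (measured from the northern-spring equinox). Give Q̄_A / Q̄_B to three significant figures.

— Configuration A (φ=+7.4°):
Solar declination: sin δ = sin ε · sin λ_s = sin 23.44° × sin 88.1° = 0.39757, so δ = +23.426°.
cos H₀ = −tan(+7.4°) tan(+23.426°) = -0.0563, H₀ = 1.6271 rad.
Bracket: H₀ sin φ sin δ + cos φ cos δ sin H₀ = 1.6271×0.12880×0.39757 + 0.99167×0.91757×0.99842 = 0.083319 + 0.908489 = 0.991808.
Q̄ = (S₀/π) × [bracket] = (1361/π) × 0.991808 = 429.67 W/m².
— Configuration B (φ=-1.3°):
Solar declination: sin δ = sin ε · sin λ_s = sin 23.44° × sin 316.2° = -0.27533, so δ = -15.981°.
cos H₀ = −tan(-1.3°) tan(-15.981°) = -0.0065, H₀ = 1.5773 rad.
Bracket: H₀ sin φ sin δ + cos φ cos δ sin H₀ = 1.5773×-0.02269×-0.27533 + 0.99974×0.96135×0.99998 = 0.009854 + 0.961081 = 0.970935.
Q̄ = (S₀/π) × [bracket] = (1361/π) × 0.970935 = 420.63 W/m².
Ratio Q̄_A / Q̄_B = 429.67 / 420.63 = 1.021.

Q̄_A / Q̄_B ≈ 1.02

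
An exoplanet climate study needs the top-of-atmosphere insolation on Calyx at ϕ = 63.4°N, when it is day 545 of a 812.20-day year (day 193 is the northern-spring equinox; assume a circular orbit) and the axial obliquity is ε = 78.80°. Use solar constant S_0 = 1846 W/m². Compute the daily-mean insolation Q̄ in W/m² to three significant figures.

Q̄ ≈ 669 W/m²

Solar longitude: L_s = 360° × (545 − 193)/812.20 = 156.021°.
sin δ = sin 78.80° × sin 156.021° = 0.39867, so δ = +23.495°.
cos h₀ = −tan(+63.4°) tan(+23.495°) = -0.8681, h₀ = 2.6221 rad.
Bracket: h₀ sin ϕ sin δ + cos ϕ cos δ sin h₀ = 2.6221×0.89415×0.39867 + 0.44776×0.91710×0.49641 = 0.934702 + 0.203846 = 1.138548.
Q̄ = (S_0/π) × [bracket] = (1846/π) × 1.138548 = 669.0 W/m².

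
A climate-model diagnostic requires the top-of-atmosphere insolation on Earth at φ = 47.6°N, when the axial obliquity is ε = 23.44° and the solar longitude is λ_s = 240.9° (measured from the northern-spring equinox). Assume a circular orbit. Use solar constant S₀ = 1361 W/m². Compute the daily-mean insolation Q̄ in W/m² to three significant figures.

Solar declination: sin δ = sin ε · sin λ_s = sin 23.44° × sin 240.9° = -0.34758, so δ = -20.339°.
cos H₀ = −tan(+47.6°) tan(-20.339°) = 0.4060, H₀ = 1.1528 rad.
Bracket: H₀ sin φ sin δ + cos φ cos δ sin H₀ = 1.1528×0.73846×-0.34758 + 0.67430×0.93765×0.91389 = -0.295894 + 0.577814 = 0.281920.
Q̄ = (S₀/π) × [bracket] = (1361/π) × 0.281920 = 122.1 W/m².

Q̄ ≈ 122 W/m²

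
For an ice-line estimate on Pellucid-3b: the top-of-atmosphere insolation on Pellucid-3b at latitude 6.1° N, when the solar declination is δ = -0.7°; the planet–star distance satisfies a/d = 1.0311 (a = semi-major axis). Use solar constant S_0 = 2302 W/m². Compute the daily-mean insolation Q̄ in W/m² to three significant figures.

cos h₀ = −tan(+6.1°) tan(-0.700°) = 0.0013, h₀ = 1.5695 rad.
Bracket: h₀ sin ϕ sin δ + cos ϕ cos δ sin h₀ = 1.5695×0.10626×-0.01222 + 0.99434×0.99993×1.00000 = -0.002038 + 0.994270 = 0.992232.
Inverse-square distance factor (a/d)² = 1.0311² = 1.063167.
Q̄ = (S_0/π) × 1.063167 × [bracket] = (2302/π) × 1.063167 × 0.992232 = 773.0 W/m².

Q̄ ≈ 773 W/m²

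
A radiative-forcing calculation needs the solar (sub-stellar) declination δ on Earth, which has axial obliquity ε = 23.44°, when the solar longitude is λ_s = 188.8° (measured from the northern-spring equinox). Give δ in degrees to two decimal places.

δ = -3.49°

sin δ = sin ε · sin λ_s = sin 23.44° × sin 188.8° = -0.060856.
δ = arcsin(-0.060856) = -3.49°.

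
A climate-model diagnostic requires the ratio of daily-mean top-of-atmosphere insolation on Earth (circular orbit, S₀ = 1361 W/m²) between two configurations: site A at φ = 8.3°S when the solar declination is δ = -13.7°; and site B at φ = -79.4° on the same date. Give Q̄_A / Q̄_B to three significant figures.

Q̄_A / Q̄_B ≈ 1.39

— Configuration A (φ=-8.3°):
cos H₀ = −tan(-8.3°) tan(-13.700°) = -0.0356, H₀ = 1.6064 rad.
Bracket: H₀ sin φ sin δ + cos φ cos δ sin H₀ = 1.6064×-0.14436×-0.23684 + 0.98953×0.97155×0.99937 = 0.054923 + 0.960772 = 1.015695.
Q̄ = (S₀/π) × [bracket] = (1361/π) × 1.015695 = 440.02 W/m².
— Configuration B (φ=-79.4°):
cos H₀ = −tan(-79.4°) tan(-13.700°) = -1.3026 ≤ −1 ⇒ polar day, H₀ = π.
Bracket: H₀ sin φ sin δ + cos φ cos δ sin H₀ = 3.1416×-0.98294×-0.23684 + 0.18395×0.97155×0.00000 = 0.731363 + 0.000000 = 0.731363.
Q̄ = (S₀/π) × [bracket] = (1361/π) × 0.731363 = 316.84 W/m².
Ratio Q̄_A / Q̄_B = 440.02 / 316.84 = 1.389.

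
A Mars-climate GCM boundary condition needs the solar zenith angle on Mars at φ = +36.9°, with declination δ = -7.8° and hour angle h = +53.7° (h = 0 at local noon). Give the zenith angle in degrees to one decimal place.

cos θ_z = sin φ sin δ + cos φ cos δ cos h = -0.081486 + 0.469044 = 0.387558.
θ_z = arccos(0.387558) = 67.2°.

θ_z = 67.2°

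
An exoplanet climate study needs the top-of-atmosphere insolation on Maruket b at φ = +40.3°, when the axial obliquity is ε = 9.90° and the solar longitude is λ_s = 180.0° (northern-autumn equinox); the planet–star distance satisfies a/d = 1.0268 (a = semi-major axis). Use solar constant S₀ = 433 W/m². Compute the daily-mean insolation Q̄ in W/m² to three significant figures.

Q̄ ≈ 111 W/m²

Solar declination: sin δ = sin ε · sin λ_s = sin 9.90° × sin 180.0° = 0.00000, so δ = +0.000°.
cos H₀ = −tan(+40.3°) tan(+0.000°) = -0.0000, H₀ = 1.5708 rad.
Bracket: H₀ sin φ sin δ + cos φ cos δ sin H₀ = 1.5708×0.64679×0.00000 + 0.76267×1.00000×1.00000 = 0.000000 + 0.762670 = 0.762670.
Inverse-square distance factor (a/d)² = 1.0268² = 1.054318.
Q̄ = (S₀/π) × 1.054318 × [bracket] = (433/π) × 1.054318 × 0.762670 = 110.8 W/m².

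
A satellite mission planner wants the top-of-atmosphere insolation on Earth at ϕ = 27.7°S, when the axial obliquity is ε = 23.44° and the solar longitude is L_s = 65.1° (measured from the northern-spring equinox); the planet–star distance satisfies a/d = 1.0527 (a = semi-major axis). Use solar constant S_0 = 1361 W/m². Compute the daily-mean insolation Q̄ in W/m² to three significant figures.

Solar declination: sin δ = sin ε · sin L_s = sin 23.44° × sin 65.1° = 0.36081, so δ = +21.150°.
cos h₀ = −tan(-27.7°) tan(+21.150°) = 0.2031, h₀ = 1.3663 rad.
Bracket: h₀ sin ϕ sin δ + cos ϕ cos δ sin h₀ = 1.3663×-0.46484×0.36081 + 0.88539×0.93264×0.97916 = -0.229154 + 0.808541 = 0.579387.
Inverse-square distance factor (a/d)² = 1.0527² = 1.108177.
Q̄ = (S_0/π) × 1.108177 × [bracket] = (1361/π) × 1.108177 × 0.579387 = 278.2 W/m².

Q̄ ≈ 278 W/m²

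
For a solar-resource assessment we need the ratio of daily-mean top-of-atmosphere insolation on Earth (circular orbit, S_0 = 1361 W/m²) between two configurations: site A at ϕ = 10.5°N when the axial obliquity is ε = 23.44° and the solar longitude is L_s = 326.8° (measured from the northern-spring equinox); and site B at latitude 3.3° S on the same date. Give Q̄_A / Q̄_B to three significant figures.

Q̄_A / Q̄_B ≈ 0.903

— Configuration A (ϕ=+10.5°):
Solar declination: sin δ = sin ε · sin L_s = sin 23.44° × sin 326.8° = -0.21781, so δ = -12.581°.
cos h₀ = −tan(+10.5°) tan(-12.581°) = 0.0414, h₀ = 1.5294 rad.
Bracket: h₀ sin ϕ sin δ + cos ϕ cos δ sin h₀ = 1.5294×0.18224×-0.21781 + 0.98325×0.97599×0.99914 = -0.060708 + 0.958817 = 0.898109.
Q̄ = (S_0/π) × [bracket] = (1361/π) × 0.898109 = 389.08 W/m².
— Configuration B (ϕ=-3.3°):
cos h₀ = −tan(-3.3°) tan(-12.581°) = -0.0129, h₀ = 1.5837 rad.
Bracket: h₀ sin ϕ sin δ + cos ϕ cos δ sin h₀ = 1.5837×-0.05756×-0.21781 + 0.99834×0.97599×0.99992 = 0.019855 + 0.974292 = 0.994147.
Q̄ = (S_0/π) × [bracket] = (1361/π) × 0.994147 = 430.68 W/m².
Ratio Q̄_A / Q̄_B = 389.08 / 430.68 = 0.9034.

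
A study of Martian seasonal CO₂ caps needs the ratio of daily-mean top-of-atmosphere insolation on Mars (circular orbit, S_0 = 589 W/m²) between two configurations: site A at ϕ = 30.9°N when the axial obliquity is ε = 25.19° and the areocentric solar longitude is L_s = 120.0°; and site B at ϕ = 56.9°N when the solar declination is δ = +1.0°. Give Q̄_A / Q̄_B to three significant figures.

— Configuration A (ϕ=+30.9°):
sin δ = sin 25.19° × sin 120.0° = 0.36860, so δ = +21.629°.
cos h₀ = −tan(+30.9°) tan(+21.629°) = -0.2373, h₀ = 1.8104 rad.
Bracket: h₀ sin ϕ sin δ + cos ϕ cos δ sin h₀ = 1.8104×0.51354×0.36860 + 0.85806×0.92959×0.97143 = 0.342692 + 0.774855 = 1.117547.
Q̄ = (S_0/π) × [bracket] = (589/π) × 1.117547 = 209.52 W/m².
— Configuration B (ϕ=+56.9°):
cos h₀ = −tan(+56.9°) tan(+1.000°) = -0.0268, h₀ = 1.5976 rad.
Bracket: h₀ sin ϕ sin δ + cos ϕ cos δ sin h₀ = 1.5976×0.83772×0.01745 + 0.54610×0.99985×0.99964 = 0.023354 + 0.545822 = 0.569176.
Q̄ = (S_0/π) × [bracket] = (589/π) × 0.569176 = 106.71 W/m².
Ratio Q̄_A / Q̄_B = 209.52 / 106.71 = 1.963.

Q̄_A / Q̄_B ≈ 1.96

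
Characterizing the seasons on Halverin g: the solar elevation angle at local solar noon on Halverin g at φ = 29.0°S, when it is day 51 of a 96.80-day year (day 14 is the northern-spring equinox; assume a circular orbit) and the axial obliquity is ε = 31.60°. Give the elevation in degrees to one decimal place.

Solar longitude: λ_s = 360° × (51 − 14)/96.80 = 137.603°.
sin δ = sin 31.60° × sin 137.603° = 0.35330, so δ = +20.689°.
At local noon the hour angle is zero, so the zenith angle equals |φ − δ| = |-29.0° − (+20.689°)| = 49.689°.
Elevation = 90° − 49.689° = 40.3°.

40.3°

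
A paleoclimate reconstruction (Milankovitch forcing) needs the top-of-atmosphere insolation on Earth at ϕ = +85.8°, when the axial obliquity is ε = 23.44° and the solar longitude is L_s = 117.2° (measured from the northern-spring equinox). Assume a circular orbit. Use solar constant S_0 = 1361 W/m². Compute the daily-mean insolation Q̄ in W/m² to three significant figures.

Solar declination: sin δ = sin ε · sin L_s = sin 23.44° × sin 117.2° = 0.35380, so δ = +20.720°.
cos h₀ = −tan(+85.8°) tan(+20.720°) = -5.1510 ≤ −1 ⇒ polar day, h₀ = π.
Bracket: h₀ sin ϕ sin δ + cos ϕ cos δ sin h₀ = 3.1416×0.99731×0.35380 + 0.07324×0.93532×0.00000 = 1.108508 + 0.000000 = 1.108508.
Q̄ = (S_0/π) × [bracket] = (1361/π) × 1.108508 = 480.2 W/m².

Q̄ ≈ 480 W/m²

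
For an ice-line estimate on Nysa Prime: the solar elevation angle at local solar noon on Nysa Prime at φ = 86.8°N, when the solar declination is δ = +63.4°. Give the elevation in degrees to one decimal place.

At local noon the hour angle is zero, so the zenith angle equals |φ − δ| = |+86.8° − (+63.400°)| = 23.400°.
Elevation = 90° − 23.400° = 66.6°.

66.6°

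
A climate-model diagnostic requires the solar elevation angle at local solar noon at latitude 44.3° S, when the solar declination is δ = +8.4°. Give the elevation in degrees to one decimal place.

At local noon the hour angle is zero, so the zenith angle equals |φ − δ| = |-44.3° − (+8.400°)| = 52.700°.
Elevation = 90° − 52.700° = 37.3°.

37.3°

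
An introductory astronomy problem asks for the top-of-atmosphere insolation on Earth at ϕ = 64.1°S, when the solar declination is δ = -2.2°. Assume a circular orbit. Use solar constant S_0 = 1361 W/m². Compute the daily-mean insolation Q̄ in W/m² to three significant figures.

Q̄ ≈ 213 W/m²

cos h₀ = −tan(-64.1°) tan(-2.200°) = -0.0791, h₀ = 1.6500 rad.
Bracket: h₀ sin ϕ sin δ + cos ϕ cos δ sin h₀ = 1.6500×-0.89956×-0.03839 + 0.43680×0.99926×0.99687 = 0.056981 + 0.435111 = 0.492092.
Q̄ = (S_0/π) × [bracket] = (1361/π) × 0.492092 = 213.2 W/m².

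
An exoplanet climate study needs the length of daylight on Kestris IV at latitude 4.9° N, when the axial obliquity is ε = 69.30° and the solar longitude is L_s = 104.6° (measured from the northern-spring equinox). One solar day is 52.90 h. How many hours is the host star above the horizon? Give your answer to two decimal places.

29.54 h

Solar declination: sin δ = sin ε · sin L_s = sin 69.30° × sin 104.6° = 0.90524, so δ = +64.855°.
cos h₀ = −tan ϕ · tan δ = −tan(+4.9°) × tan(+64.855°) = -0.1826, so h₀ = 1.7545 rad = 100.52°.
Daylight = 2h₀/(2π) × 52.90 h = (1.7545/π) × 52.90 = 29.54 h.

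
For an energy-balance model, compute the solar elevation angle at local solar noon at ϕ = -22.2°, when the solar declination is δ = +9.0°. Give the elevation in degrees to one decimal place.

At local noon the hour angle is zero, so the zenith angle equals |ϕ − δ| = |-22.2° − (+9.000°)| = 31.200°.
Elevation = 90° − 31.200° = 58.8°.

58.8°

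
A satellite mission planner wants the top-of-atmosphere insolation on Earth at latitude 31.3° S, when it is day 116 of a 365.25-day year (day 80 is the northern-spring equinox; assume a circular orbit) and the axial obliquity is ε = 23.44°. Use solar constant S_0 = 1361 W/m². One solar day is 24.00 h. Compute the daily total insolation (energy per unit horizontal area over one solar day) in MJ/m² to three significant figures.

24.4 MJ/m²

Solar longitude: L_s = 360° × (116 − 80)/365.25 = 35.483°.
sin δ = sin 23.44° × sin 35.483° = 0.23090, so δ = +13.350°.
cos h₀ = −tan(-31.3°) tan(+13.350°) = 0.1443, h₀ = 1.4260 rad.
Bracket: h₀ sin ϕ sin δ + cos ϕ cos δ sin h₀ = 1.4260×-0.51952×0.23090 + 0.85446×0.97298×0.98954 = -0.171059 + 0.822676 = 0.651617.
Q̄ = (S_0/π) × [bracket] = (1361/π) × 0.651617 = 282.29 W/m².
Daily total = Q̄ × 24.00 h × 3600 s/h = 282.29 × 24.00 × 3600 / 10⁶ = 24.39 MJ/m².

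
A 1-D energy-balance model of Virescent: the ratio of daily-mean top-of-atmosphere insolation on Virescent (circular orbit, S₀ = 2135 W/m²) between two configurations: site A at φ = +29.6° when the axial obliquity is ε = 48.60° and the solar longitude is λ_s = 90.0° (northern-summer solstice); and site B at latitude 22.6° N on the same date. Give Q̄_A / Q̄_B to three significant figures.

— Configuration A (φ=+29.6°):
Solar declination: sin δ = sin ε · sin λ_s = sin 48.60° × sin 90.0° = 0.75011, so δ = +48.600°.
cos H₀ = −tan(+29.6°) tan(+48.600°) = -0.6444, H₀ = 2.2710 rad.
Bracket: H₀ sin φ sin δ + cos φ cos δ sin H₀ = 2.2710×0.49394×0.75011 + 0.86949×0.66131×0.76472 = 0.841427 + 0.439716 = 1.281143.
Q̄ = (S₀/π) × [bracket] = (2135/π) × 1.281143 = 870.65 W/m².
— Configuration B (φ=+22.6°):
cos H₀ = −tan(+22.6°) tan(+48.600°) = -0.4722, H₀ = 2.0625 rad.
Bracket: H₀ sin φ sin δ + cos φ cos δ sin H₀ = 2.0625×0.38430×0.75011 + 0.92321×0.66131×0.88152 = 0.594551 + 0.538193 = 1.132744.
Q̄ = (S₀/π) × [bracket] = (2135/π) × 1.132744 = 769.80 W/m².
Ratio Q̄_A / Q̄_B = 870.65 / 769.80 = 1.131.

Q̄_A / Q̄_B ≈ 1.13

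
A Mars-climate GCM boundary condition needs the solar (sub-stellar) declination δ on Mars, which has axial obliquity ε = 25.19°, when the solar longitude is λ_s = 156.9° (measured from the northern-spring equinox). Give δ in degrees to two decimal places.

δ = +9.61°

sin δ = sin ε · sin λ_s = sin 25.19° × sin 156.9° = 0.166987.
δ = arcsin(0.166987) = +9.61°.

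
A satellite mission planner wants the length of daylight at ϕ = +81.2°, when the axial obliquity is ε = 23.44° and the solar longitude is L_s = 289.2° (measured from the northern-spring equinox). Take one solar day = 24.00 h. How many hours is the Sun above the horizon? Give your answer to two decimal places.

Solar declination: sin δ = sin ε · sin L_s = sin 23.44° × sin 289.2° = -0.37566, so δ = -22.065°.
cos h₀ = −tan ϕ · tan δ = 2.6184 ≥ 1, so the Sun never rises (polar night) and h₀ = 0.
Daylight = 2h₀/(2π) × 24.00 h = (0.0000/π) × 24.00 = 0.00 h.

0.00 h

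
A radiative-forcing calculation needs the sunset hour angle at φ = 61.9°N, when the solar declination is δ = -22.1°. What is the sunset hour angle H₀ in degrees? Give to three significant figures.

H₀ = 40.5°

cos H₀ = −tan φ · tan δ = −tan(+61.9°) × tan(-22.100°) = 0.7605, so H₀ = 0.7067 rad = 40.49°.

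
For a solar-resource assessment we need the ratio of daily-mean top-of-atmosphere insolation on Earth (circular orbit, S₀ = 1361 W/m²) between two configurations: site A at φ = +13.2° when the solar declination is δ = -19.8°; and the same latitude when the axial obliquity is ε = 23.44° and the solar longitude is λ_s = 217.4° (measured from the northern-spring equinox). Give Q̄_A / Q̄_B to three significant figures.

Q̄_A / Q̄_B ≈ 0.928

— Configuration A (φ=+13.2°):
cos H₀ = −tan(+13.2°) tan(-19.800°) = 0.0844, H₀ = 1.4863 rad.
Bracket: H₀ sin φ sin δ + cos φ cos δ sin H₀ = 1.4863×0.22835×-0.33874 + 0.97358×0.94088×0.99643 = -0.114967 + 0.912752 = 0.797785.
Q̄ = (S₀/π) × [bracket] = (1361/π) × 0.797785 = 345.62 W/m².
— Configuration B (φ=+13.2°):
Solar declination: sin δ = sin ε · sin λ_s = sin 23.44° × sin 217.4° = -0.24161, so δ = -13.981°.
cos H₀ = −tan(+13.2°) tan(-13.981°) = 0.0584, H₀ = 1.5124 rad.
Bracket: H₀ sin φ sin δ + cos φ cos δ sin H₀ = 1.5124×0.22835×-0.24161 + 0.97358×0.97037×0.99829 = -0.083442 + 0.943117 = 0.859675.
Q̄ = (S₀/π) × [bracket] = (1361/π) × 0.859675 = 372.43 W/m².
Ratio Q̄_A / Q̄_B = 345.62 / 372.43 = 0.9280.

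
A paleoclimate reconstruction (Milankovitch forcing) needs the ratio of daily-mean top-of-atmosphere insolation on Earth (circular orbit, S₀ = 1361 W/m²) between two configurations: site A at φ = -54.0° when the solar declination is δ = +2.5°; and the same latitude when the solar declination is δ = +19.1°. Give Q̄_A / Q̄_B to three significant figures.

Q̄_A / Q̄_B ≈ 2.61

— Configuration A (φ=-54.0°):
cos H₀ = −tan(-54.0°) tan(+2.500°) = 0.0601, H₀ = 1.5107 rad.
Bracket: H₀ sin φ sin δ + cos φ cos δ sin H₀ = 1.5107×-0.80902×0.04362 + 0.58779×0.99905×0.99819 = -0.053312 + 0.586169 = 0.532857.
Q̄ = (S₀/π) × [bracket] = (1361/π) × 0.532857 = 230.84 W/m².
— Configuration B (φ=-54.0°):
cos H₀ = −tan(-54.0°) tan(+19.100°) = 0.4766, H₀ = 1.0740 rad.
Bracket: H₀ sin φ sin δ + cos φ cos δ sin H₀ = 1.0740×-0.80902×0.32722 + 0.58779×0.94495×0.87911 = -0.284317 + 0.488286 = 0.203969.
Q̄ = (S₀/π) × [bracket] = (1361/π) × 0.203969 = 88.363 W/m².
Ratio Q̄_A / Q̄_B = 230.84 / 88.363 = 2.612.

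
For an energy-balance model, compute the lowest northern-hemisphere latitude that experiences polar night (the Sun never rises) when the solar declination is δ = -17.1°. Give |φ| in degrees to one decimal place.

|φ| = 72.9°

Polar night requires cos H₀ = −tan φ tan δ ≥ 1, i.e. tan φ tan δ ≤ −1.
The boundary is |tan φ| · |tan δ| = 1, so |φ| = 90° − |δ| = 90° − 17.1° = 72.9° in the northern hemisphere.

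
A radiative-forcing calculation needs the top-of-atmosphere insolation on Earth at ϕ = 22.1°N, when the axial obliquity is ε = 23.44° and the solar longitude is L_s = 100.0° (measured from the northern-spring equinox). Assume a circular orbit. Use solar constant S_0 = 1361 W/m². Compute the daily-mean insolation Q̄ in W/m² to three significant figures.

Q̄ ≈ 475 W/m²

Solar declination: sin δ = sin ε · sin L_s = sin 23.44° × sin 100.0° = 0.39175, so δ = +23.063°.
cos h₀ = −tan(+22.1°) tan(+23.063°) = -0.1729, h₀ = 1.7446 rad.
Bracket: h₀ sin ϕ sin δ + cos ϕ cos δ sin h₀ = 1.7446×0.37622×0.39175 + 0.92653×0.92007×0.98494 = 0.257126 + 0.839634 = 1.096760.
Q̄ = (S_0/π) × [bracket] = (1361/π) × 1.096760 = 475.1 W/m².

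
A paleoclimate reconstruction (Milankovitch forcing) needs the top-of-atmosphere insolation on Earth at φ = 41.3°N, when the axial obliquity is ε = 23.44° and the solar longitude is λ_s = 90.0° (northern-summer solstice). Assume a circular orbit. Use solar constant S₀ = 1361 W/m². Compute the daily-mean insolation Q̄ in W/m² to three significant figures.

Q̄ ≈ 499 W/m²

Solar declination: sin δ = sin ε · sin λ_s = sin 23.44° × sin 90.0° = 0.39779, so δ = +23.440°.
cos H₀ = −tan(+41.3°) tan(+23.440°) = -0.3809, H₀ = 1.9616 rad.
Bracket: H₀ sin φ sin δ + cos φ cos δ sin H₀ = 1.9616×0.66000×0.39779 + 0.75126×0.91748×0.92462 = 0.515001 + 0.637309 = 1.152310.
Q̄ = (S₀/π) × [bracket] = (1361/π) × 1.152310 = 499.2 W/m².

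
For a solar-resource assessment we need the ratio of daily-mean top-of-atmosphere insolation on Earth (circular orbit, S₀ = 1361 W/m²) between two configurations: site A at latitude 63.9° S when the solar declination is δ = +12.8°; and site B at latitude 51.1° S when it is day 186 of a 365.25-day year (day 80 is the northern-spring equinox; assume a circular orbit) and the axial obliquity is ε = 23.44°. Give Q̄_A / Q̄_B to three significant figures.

— Configuration A (φ=-63.9°):
cos H₀ = −tan(-63.9°) tan(+12.800°) = 0.4638, H₀ = 1.0886 rad.
Bracket: H₀ sin φ sin δ + cos φ cos δ sin H₀ = 1.0886×-0.89803×0.22155 + 0.43994×0.97515×0.88596 = -0.216586 + 0.380083 = 0.163497.
Q̄ = (S₀/π) × [bracket] = (1361/π) × 0.163497 = 70.830 W/m².
— Configuration B (φ=-51.1°):
Solar longitude: λ_s = 360° × (186 − 80)/365.25 = 104.476°.
sin δ = sin 23.44° × sin 104.476° = 0.38516, so δ = +22.654°.
cos H₀ = −tan(-51.1°) tan(+22.654°) = 0.5172, H₀ = 1.0272 rad.
Bracket: H₀ sin φ sin δ + cos φ cos δ sin H₀ = 1.0272×-0.77824×0.38516 + 0.62796×0.92285×0.85584 = -0.307900 + 0.495970 = 0.188070.
Q̄ = (S₀/π) × [bracket] = (1361/π) × 0.188070 = 81.476 W/m².
Ratio Q̄_A / Q̄_B = 70.830 / 81.476 = 0.8693.

Q̄_A / Q̄_B ≈ 0.869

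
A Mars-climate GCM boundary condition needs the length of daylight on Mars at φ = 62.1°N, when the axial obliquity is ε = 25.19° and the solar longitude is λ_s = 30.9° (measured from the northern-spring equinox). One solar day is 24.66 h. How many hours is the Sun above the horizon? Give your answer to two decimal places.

15.76 h

Solar declination: sin δ = sin ε · sin λ_s = sin 25.19° × sin 30.9° = 0.21857, so δ = +12.625°.
cos H₀ = −tan φ · tan δ = −tan(+62.1°) × tan(+12.625°) = -0.4230, so H₀ = 2.0076 rad = 115.03°.
Daylight = 2H₀/(2π) × 24.66 h = (2.0076/π) × 24.66 = 15.76 h.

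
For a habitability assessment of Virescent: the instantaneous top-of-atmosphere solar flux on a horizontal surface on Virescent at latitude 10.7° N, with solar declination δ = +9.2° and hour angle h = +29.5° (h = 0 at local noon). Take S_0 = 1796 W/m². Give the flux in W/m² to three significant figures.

1.57e+03 W/m²

cos θ_z = sin ϕ sin δ + cos ϕ cos δ cos h = 0.029685 + 0.844221 = 0.873906.
Flux = S_0 · cos θ_z = 1796 × 0.873906 = 1570 W/m².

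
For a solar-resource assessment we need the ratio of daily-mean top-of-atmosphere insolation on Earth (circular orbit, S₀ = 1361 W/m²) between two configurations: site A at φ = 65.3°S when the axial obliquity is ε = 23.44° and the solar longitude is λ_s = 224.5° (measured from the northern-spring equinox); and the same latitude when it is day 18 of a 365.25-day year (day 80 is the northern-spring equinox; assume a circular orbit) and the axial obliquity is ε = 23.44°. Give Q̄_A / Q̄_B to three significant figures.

Q̄_A / Q̄_B ≈ 0.860

— Configuration A (φ=-65.3°):
Solar declination: sin δ = sin ε · sin λ_s = sin 23.44° × sin 224.5° = -0.27881, so δ = -16.189°.
cos H₀ = −tan(-65.3°) tan(-16.189°) = -0.6312, H₀ = 2.2539 rad.
Bracket: H₀ sin φ sin δ + cos φ cos δ sin H₀ = 2.2539×-0.90851×-0.27881 + 0.41787×0.96035×0.77561 = 0.570917 + 0.311253 = 0.882170.
Q̄ = (S₀/π) × [bracket] = (1361/π) × 0.882170 = 382.17 W/m².
— Configuration B (φ=-65.3°):
Solar longitude: λ_s = 360° × (18 − 80)/365.25 = -61.109°, i.e. -61.109° + 360° = 298.891°.
sin δ = sin 23.44° × sin 298.891° = -0.34828, so δ = -20.382°.
cos H₀ = −tan(-65.3°) tan(-20.382°) = -0.8078, H₀ = 2.5112 rad.
Bracket: H₀ sin φ sin δ + cos φ cos δ sin H₀ = 2.5112×-0.90851×-0.34828 + 0.41787×0.93739×0.58947 = 0.794584 + 0.230900 = 1.025484.
Q̄ = (S₀/π) × [bracket] = (1361/π) × 1.025484 = 444.26 W/m².
Ratio Q̄_A / Q̄_B = 382.17 / 444.26 = 0.8602.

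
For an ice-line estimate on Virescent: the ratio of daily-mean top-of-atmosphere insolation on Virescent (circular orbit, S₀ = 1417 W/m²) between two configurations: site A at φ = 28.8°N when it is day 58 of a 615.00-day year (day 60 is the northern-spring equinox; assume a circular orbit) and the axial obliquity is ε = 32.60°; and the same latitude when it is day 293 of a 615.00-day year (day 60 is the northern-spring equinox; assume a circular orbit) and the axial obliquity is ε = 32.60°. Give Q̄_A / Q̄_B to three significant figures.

Q̄_A / Q̄_B ≈ 0.779

— Configuration A (φ=+28.8°):
Solar longitude: λ_s = 360° × (58 − 60)/615.00 = -1.171°, i.e. -1.171° + 360° = 358.829°.
sin δ = sin 32.60° × sin 358.829° = -0.01101, so δ = -0.631°.
cos H₀ = −tan(+28.8°) tan(-0.631°) = 0.0061, H₀ = 1.5647 rad.
Bracket: H₀ sin φ sin δ + cos φ cos δ sin H₀ = 1.5647×0.48175×-0.01101 + 0.87631×0.99994×0.99998 = -0.008299 + 0.876240 = 0.867941.
Q̄ = (S₀/π) × [bracket] = (1417/π) × 0.867941 = 391.48 W/m².
— Configuration B (φ=+28.8°):
Solar longitude: λ_s = 360° × (293 − 60)/615.00 = 136.390°.
sin δ = sin 32.60° × sin 136.390° = 0.37161, so δ = +21.815°.
cos H₀ = −tan(+28.8°) tan(+21.815°) = -0.2201, H₀ = 1.7927 rad.
Bracket: H₀ sin φ sin δ + cos φ cos δ sin H₀ = 1.7927×0.48175×0.37161 + 0.87631×0.92839×0.97549 = 0.320935 + 0.793617 = 1.114552.
Q̄ = (S₀/π) × [bracket] = (1417/π) × 1.114552 = 502.71 W/m².
Ratio Q̄_A / Q̄_B = 391.48 / 502.71 = 0.7787.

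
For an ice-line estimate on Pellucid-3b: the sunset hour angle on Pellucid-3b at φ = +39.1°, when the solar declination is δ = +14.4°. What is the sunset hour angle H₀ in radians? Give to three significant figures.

H₀ = 1.78 rad

cos H₀ = −tan φ · tan δ = −tan(+39.1°) × tan(+14.400°) = -0.2087, so H₀ = 1.7810 rad = 102.04°.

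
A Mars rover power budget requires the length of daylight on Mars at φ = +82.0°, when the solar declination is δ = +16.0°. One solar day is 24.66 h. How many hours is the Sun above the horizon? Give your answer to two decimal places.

Sunrise equation: cos H₀ = −tan φ · tan δ = -2.0403 ≤ −1, so the Sun never sets (polar day) and H₀ = π.
Daylight = 2H₀/(2π) × 24.66 h = (3.1416/π) × 24.66 = 24.66 h.

24.66 h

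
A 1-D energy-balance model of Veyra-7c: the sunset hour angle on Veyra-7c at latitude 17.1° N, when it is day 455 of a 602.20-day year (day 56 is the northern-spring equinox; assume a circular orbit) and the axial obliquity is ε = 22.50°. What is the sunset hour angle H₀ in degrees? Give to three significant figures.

Solar longitude: λ_s = 360° × (455 − 56)/602.20 = 238.525°.
sin δ = sin 22.50° × sin 238.525° = -0.32638, so δ = -19.049°.
cos H₀ = −tan φ · tan δ = −tan(+17.1°) × tan(-19.049°) = 0.1062, so H₀ = 1.4644 rad = 83.90°.

H₀ = 83.9°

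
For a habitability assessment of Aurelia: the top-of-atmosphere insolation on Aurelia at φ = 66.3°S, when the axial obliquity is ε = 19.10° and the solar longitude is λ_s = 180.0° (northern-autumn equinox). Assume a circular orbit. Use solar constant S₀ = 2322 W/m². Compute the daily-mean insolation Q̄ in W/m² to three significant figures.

Q̄ ≈ 297 W/m²

Solar declination: sin δ = sin ε · sin λ_s = sin 19.10° × sin 180.0° = 0.00000, so δ = +0.000°.
cos H₀ = −tan(-66.3°) tan(+0.000°) = 0.0000, H₀ = 1.5708 rad.
Bracket: H₀ sin φ sin δ + cos φ cos δ sin H₀ = 1.5708×-0.91566×0.00000 + 0.40195×1.00000×1.00000 = -0.000000 + 0.401950 = 0.401950.
Q̄ = (S₀/π) × [bracket] = (2322/π) × 0.401950 = 297.1 W/m².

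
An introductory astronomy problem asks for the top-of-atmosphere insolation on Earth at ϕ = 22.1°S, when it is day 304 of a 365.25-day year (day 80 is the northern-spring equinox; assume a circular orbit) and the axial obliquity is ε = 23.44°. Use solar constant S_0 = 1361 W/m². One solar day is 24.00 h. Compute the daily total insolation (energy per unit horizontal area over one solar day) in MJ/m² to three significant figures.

39.4 MJ/m²

Solar longitude: L_s = 360° × (304 − 80)/365.25 = 220.780°.
sin δ = sin 23.44° × sin 220.780° = -0.25982, so δ = -15.059°.
cos h₀ = −tan(-22.1°) tan(-15.059°) = -0.1093, h₀ = 1.6803 rad.
Bracket: h₀ sin ϕ sin δ + cos ϕ cos δ sin h₀ = 1.6803×-0.37622×-0.25982 + 0.92653×0.96566×0.99401 = 0.164248 + 0.889354 = 1.053602.
Q̄ = (S_0/π) × [bracket] = (1361/π) × 1.053602 = 456.44 W/m².
Daily total = Q̄ × 24.00 h × 3600 s/h = 456.44 × 24.00 × 3600 / 10⁶ = 39.44 MJ/m².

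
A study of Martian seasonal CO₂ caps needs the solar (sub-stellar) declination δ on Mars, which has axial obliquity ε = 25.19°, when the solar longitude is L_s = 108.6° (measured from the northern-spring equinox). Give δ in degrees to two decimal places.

sin δ = sin ε · sin L_s = sin 25.19° × sin 108.6° = 0.403390.
δ = arcsin(0.403390) = +23.79°.

δ = +23.79°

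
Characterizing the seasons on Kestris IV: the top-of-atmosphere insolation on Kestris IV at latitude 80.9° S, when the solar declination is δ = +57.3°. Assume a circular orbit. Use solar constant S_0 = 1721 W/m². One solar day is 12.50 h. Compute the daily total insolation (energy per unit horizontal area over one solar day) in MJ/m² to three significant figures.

0.00 MJ/m²

cos h₀ = −tan(-80.9°) tan(+57.300°) = 9.7248 ≥ 1 ⇒ polar night, h₀ = 0 and Q̄ = 0.
Daily total = Q̄ × 12.50 h × 3600 s/h = 0.00 MJ/m².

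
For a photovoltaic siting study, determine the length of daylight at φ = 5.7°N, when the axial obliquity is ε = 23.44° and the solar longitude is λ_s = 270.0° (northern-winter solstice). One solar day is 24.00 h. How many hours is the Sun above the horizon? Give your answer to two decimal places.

Solar declination: sin δ = sin ε · sin λ_s = sin 23.44° × sin 270.0° = -0.39779, so δ = -23.440°.
cos H₀ = −tan φ · tan δ = −tan(+5.7°) × tan(-23.440°) = 0.0433, so H₀ = 1.5275 rad = 87.52°.
Daylight = 2H₀/(2π) × 24.00 h = (1.5275/π) × 24.00 = 11.67 h.

11.67 h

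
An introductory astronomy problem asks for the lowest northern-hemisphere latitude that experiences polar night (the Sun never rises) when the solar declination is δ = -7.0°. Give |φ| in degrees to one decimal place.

|φ| = 83.0°

Polar night requires cos H₀ = −tan φ tan δ ≥ 1, i.e. tan φ tan δ ≤ −1.
The boundary is |tan φ| · |tan δ| = 1, so |φ| = 90° − |δ| = 90° − 7.0° = 83.0° in the northern hemisphere.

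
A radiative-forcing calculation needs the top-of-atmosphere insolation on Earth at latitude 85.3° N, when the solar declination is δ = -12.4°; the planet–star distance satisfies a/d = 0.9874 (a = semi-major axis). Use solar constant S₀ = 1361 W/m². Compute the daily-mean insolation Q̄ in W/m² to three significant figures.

Q̄ ≈ 0.00 W/m²

cos H₀ = −tan(+85.3°) tan(-12.400°) = 2.6743 ≥ 1 ⇒ polar night, H₀ = 0 and Q̄ = 0.
Inverse-square distance factor (a/d)² = 0.9874² = 0.974959.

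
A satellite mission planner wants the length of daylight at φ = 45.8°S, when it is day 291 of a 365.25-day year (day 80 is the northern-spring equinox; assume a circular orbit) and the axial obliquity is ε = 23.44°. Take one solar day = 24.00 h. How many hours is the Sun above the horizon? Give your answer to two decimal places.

Solar longitude: λ_s = 360° × (291 − 80)/365.25 = 207.967°.
sin δ = sin 23.44° × sin 207.967° = -0.18655, so δ = -10.751°.
cos H₀ = −tan φ · tan δ = −tan(-45.8°) × tan(-10.751°) = -0.1953, so H₀ = 1.7673 rad = 101.26°.
Daylight = 2H₀/(2π) × 24.00 h = (1.7673/π) × 24.00 = 13.50 h.

13.50 h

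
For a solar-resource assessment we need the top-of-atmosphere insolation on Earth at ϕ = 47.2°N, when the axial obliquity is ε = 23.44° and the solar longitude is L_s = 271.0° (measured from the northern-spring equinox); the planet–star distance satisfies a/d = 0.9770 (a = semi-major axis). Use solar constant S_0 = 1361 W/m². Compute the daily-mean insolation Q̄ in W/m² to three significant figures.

Solar declination: sin δ = sin ε · sin L_s = sin 23.44° × sin 271.0° = -0.39773, so δ = -23.436°.
cos h₀ = −tan(+47.2°) tan(-23.436°) = 0.4681, h₀ = 1.0836 rad.
Bracket: h₀ sin ϕ sin δ + cos ϕ cos δ sin h₀ = 1.0836×0.73373×-0.39773 + 0.67944×0.91750×0.88366 = -0.316223 + 0.550861 = 0.234638.
Inverse-square distance factor (a/d)² = 0.9770² = 0.954529.
Q̄ = (S_0/π) × 0.954529 × [bracket] = (1361/π) × 0.954529 × 0.234638 = 97.03 W/m².

Q̄ ≈ 97.0 W/m²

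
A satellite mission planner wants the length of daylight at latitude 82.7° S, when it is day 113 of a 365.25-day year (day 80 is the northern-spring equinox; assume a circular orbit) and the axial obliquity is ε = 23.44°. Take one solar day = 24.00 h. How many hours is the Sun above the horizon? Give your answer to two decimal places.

Solar longitude: λ_s = 360° × (113 − 80)/365.25 = 32.526°.
sin δ = sin 23.44° × sin 32.526° = 0.21388, so δ = +12.350°.
cos H₀ = −tan φ · tan δ = 1.7092 ≥ 1, so the Sun never rises (polar night) and H₀ = 0.
Daylight = 2H₀/(2π) × 24.00 h = (0.0000/π) × 24.00 = 0.00 h.

0.00 h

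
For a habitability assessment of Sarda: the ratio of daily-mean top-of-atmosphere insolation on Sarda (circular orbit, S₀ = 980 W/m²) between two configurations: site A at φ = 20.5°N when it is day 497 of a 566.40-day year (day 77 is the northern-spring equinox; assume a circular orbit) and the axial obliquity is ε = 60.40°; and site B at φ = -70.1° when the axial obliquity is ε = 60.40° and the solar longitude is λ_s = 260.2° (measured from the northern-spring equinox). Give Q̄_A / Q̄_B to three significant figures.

Q̄_A / Q̄_B ≈ 0.0358

— Configuration A (φ=+20.5°):
Solar longitude: λ_s = 360° × (497 − 77)/566.40 = 266.949°.
sin δ = sin 60.40° × sin 266.949° = -0.86826, so δ = -60.257°.
cos H₀ = −tan(+20.5°) tan(-60.257°) = 0.6544, H₀ = 0.8575 rad.
Bracket: H₀ sin φ sin δ + cos φ cos δ sin H₀ = 0.8575×0.35021×-0.86826 + 0.93667×0.49610×0.75619 = -0.260743 + 0.351388 = 0.090645.
Q̄ = (S₀/π) × [bracket] = (980/π) × 0.090645 = 28.276 W/m².
— Configuration B (φ=-70.1°):
Solar declination: sin δ = sin ε · sin λ_s = sin 60.40° × sin 260.2° = -0.85681, so δ = -58.960°.
cos H₀ = −tan(-70.1°) tan(-58.960°) = -4.5903 ≤ −1 ⇒ polar day, H₀ = π.
Bracket: H₀ sin φ sin δ + cos φ cos δ sin H₀ = 3.1416×-0.94029×-0.85681 + 0.34038×0.51564×0.00000 = 2.531030 + 0.000000 = 2.531030.
Q̄ = (S₀/π) × [bracket] = (980/π) × 2.531030 = 789.54 W/m².
Ratio Q̄_A / Q̄_B = 28.276 / 789.54 = 0.03581.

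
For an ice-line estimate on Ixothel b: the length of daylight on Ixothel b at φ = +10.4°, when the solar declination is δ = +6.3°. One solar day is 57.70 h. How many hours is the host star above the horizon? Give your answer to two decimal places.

29.22 h

cos H₀ = −tan φ · tan δ = −tan(+10.4°) × tan(+6.300°) = -0.0203, so H₀ = 1.5911 rad = 91.16°.
Daylight = 2H₀/(2π) × 57.70 h = (1.5911/π) × 57.70 = 29.22 h.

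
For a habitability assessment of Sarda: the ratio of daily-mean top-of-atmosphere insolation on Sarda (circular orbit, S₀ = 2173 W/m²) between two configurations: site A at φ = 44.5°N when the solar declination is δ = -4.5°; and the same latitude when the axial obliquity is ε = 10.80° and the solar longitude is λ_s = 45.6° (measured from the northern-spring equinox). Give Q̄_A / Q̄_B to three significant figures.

— Configuration A (φ=+44.5°):
cos H₀ = −tan(+44.5°) tan(-4.500°) = 0.0773, H₀ = 1.4934 rad.
Bracket: H₀ sin φ sin δ + cos φ cos δ sin H₀ = 1.4934×0.70091×-0.07846 + 0.71325×0.99692×0.99700 = -0.082127 + 0.708920 = 0.626793.
Q̄ = (S₀/π) × [bracket] = (2173/π) × 0.626793 = 433.54 W/m².
— Configuration B (φ=+44.5°):
Solar declination: sin δ = sin ε · sin λ_s = sin 10.80° × sin 45.6° = 0.13388, so δ = +7.694°.
cos H₀ = −tan(+44.5°) tan(+7.694°) = -0.1328, H₀ = 1.7039 rad.
Bracket: H₀ sin φ sin δ + cos φ cos δ sin H₀ = 1.7039×0.70091×0.13388 + 0.71325×0.99100×0.99115 = 0.159890 + 0.700575 = 0.860465.
Q̄ = (S₀/π) × [bracket] = (2173/π) × 0.860465 = 595.17 W/m².
Ratio Q̄_A / Q̄_B = 433.54 / 595.17 = 0.7284.

Q̄_A / Q̄_B ≈ 0.728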